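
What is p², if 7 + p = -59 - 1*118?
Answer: 33856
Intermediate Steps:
p = -184 (p = -7 + (-59 - 1*118) = -7 + (-59 - 118) = -7 - 177 = -184)
p² = (-184)² = 33856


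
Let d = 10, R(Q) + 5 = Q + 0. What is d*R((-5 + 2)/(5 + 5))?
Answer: -53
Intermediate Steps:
R(Q) = -5 + Q (R(Q) = -5 + (Q + 0) = -5 + Q)
d*R((-5 + 2)/(5 + 5)) = 10*(-5 + (-5 + 2)/(5 + 5)) = 10*(-5 - 3/10) = 10*(-53/10) = -53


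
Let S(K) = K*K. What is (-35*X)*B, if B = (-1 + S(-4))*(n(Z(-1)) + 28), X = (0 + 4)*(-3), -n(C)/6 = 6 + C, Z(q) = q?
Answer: -12600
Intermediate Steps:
S(K) = K²
n(C) = -36 - 6*C (n(C) = -6*(6 + C) = -36 - 6*C)
X = -12 (X = 4*(-3) = -12)
B = -30 (B = (-1 + (-4)²)*((-36 - 6*(-1)) + 28) = (-1 + 16)*((-36 + 6) + 28) = 15*(-30 + 28) = 15*(-2) = -30)
(-35*X)*B = -35*(-12)*(-30) = 420*(-30) = -12600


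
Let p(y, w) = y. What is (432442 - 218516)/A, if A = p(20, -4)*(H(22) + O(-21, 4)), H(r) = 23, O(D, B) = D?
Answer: 106963/20 ≈ 5348.1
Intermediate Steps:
A = 40 (A = 20*(23 - 21) = 20*2 = 40)
(432442 - 218516)/A = (432442 - 218516)/40 = 213926*(1/40) = 106963/20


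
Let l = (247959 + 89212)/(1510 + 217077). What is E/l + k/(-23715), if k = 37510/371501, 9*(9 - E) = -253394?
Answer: 38879964554552127/2129409182407 ≈ 18259.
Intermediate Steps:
E = 253475/9 (E = 9 - ⅑*(-253394) = 9 + 253394/9 = 253475/9 ≈ 28164.)
l = 337171/218587 ≈ 1.5425
k = 37510/371501 (k = 37510*(1/371501) = 37510/371501 ≈ 0.10097)
E/l + k/(-23715) = 253475/(9*(337171/218587)) + (37510/371501)/(-23715) = (253475/9)*(218587/337171) + (37510/371501)*(-1/23715) = 55406339825/3034539 - 242/56839653 = 38879964554552127/2129409182407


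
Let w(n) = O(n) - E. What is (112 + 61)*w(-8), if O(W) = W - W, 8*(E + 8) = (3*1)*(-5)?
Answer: 13667/8 ≈ 1708.4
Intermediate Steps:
E = -79/8 (E = -8 + ((3*1)*(-5))/8 = -8 + (3*(-5))/8 = -8 + (⅛)*(-15) = -8 - 15/8 = -79/8 ≈ -9.8750)
O(W) = 0
w(n) = 79/8 (w(n) = 0 - 1*(-79/8) = 0 + 79/8 = 79/8)
(112 + 61)*w(-8) = (112 + 61)*(79/8) = 173*(79/8) = 13667/8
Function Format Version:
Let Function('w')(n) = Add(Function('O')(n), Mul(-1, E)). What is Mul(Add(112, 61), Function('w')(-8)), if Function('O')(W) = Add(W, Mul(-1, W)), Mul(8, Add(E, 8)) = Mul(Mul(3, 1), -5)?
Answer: Rational(13667, 8) ≈ 1708.4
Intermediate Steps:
E = Rational(-79, 8) (E = Add(-8, Mul(Rational(1, 8), Mul(Mul(3, 1), -5))) = Add(-8, Mul(Rational(1, 8), Mul(3, -5))) = Add(-8, Mul(Rational(1, 8), -15)) = Add(-8, Rational(-15, 8)) = Rational(-79, 8) ≈ -9.8750)
Function('O')(W) = 0
Function('w')(n) = Rational(79, 8) (Function('w')(n) = Add(0, Mul(-1, Rational(-79, 8))) = Add(0, Rational(79, 8)) = Rational(79, 8))
Mul(Add(112, 61), Function('w')(-8)) = Mul(Add(112, 61), Rational(79, 8)) = Mul(173, Rational(79, 8)) = Rational(13667, 8)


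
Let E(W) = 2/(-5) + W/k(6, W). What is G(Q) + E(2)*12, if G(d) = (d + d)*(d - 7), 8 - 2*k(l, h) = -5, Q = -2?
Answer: 2268/65 ≈ 34.892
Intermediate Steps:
k(l, h) = 13/2 (k(l, h) = 4 - 1/2*(-5) = 4 + 5/2 = 13/2)
E(W) = -2/5 + 2*W/13 (E(W) = 2/(-5) + W/(13/2) = 2*(-1/5) + W*(2/13) = -2/5 + 2*W/13)
G(d) = 2*d*(-7 + d) (G(d) = (2*d)*(-7 + d) = 2*d*(-7 + d))
G(Q) + E(2)*12 = 2*(-2)*(-7 - 2) + (-2/5 + (2/13)*2)*12 = 2*(-2)*(-9) + (-2/5 + 4/13)*12 = 36 - 6/65*12 = 36 - 72/65 = 2268/65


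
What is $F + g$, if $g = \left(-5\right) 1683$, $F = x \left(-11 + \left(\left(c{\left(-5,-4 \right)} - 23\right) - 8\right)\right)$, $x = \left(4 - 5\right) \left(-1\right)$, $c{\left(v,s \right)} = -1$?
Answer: $-8458$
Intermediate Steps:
$x = 1$ ($x = \left(-1\right) \left(-1\right) = 1$)
$F = -43$ ($F = 1 \left(-11 - 32\right) = 1 \left(-43\right) = -43$)
$g = -8415$
$F + g = -43 - 8415 = -8458$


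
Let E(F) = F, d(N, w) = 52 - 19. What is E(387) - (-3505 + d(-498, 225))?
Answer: 3859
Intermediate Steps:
d(N, w) = 33
E(387) - (-3505 + d(-498, 225)) = 387 - (-3505 + 33) = 387 - 1*(-3472) = 387 + 3472 = 3859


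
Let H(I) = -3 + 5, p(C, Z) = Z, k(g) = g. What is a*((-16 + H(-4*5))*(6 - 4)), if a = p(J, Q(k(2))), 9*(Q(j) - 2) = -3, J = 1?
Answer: -140/3 ≈ -46.667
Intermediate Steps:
Q(j) = 5/3 (Q(j) = 2 + (⅑)*(-3) = 2 - ⅓ = 5/3)
H(I) = 2
a = 5/3 ≈ 1.6667
a*((-16 + H(-4*5))*(6 - 4)) = 5*((-16 + 2)*(6 - 4))/3 = 5*(-14*2)/3 = (5/3)*(-28) = -140/3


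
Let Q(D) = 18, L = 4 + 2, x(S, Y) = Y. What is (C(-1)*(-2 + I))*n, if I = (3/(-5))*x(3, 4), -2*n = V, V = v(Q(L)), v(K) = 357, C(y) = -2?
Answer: -7854/5 ≈ -1570.8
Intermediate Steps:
L = 6
V = 357
n = -357/2 (n = -1/2*357 = -357/2 ≈ -178.50)
I = -12/5 (I = (3/(-5))*4 = (3*(-1/5))*4 = -3/5*4 = -12/5 ≈ -2.4000)
(C(-1)*(-2 + I))*n = -2*(-2 - 12/5)*(-357/2) = -2*(-22/5)*(-357/2) = (44/5)*(-357/2) = -7854/5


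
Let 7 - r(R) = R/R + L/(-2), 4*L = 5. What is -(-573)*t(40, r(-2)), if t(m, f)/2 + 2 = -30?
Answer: -36672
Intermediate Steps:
L = 5/4 (L = (¼)*5 = 5/4 ≈ 1.2500)
r(R) = 53/8 (r(R) = 7 - (R/R + (5/4)/(-2)) = 7 - (1 + (5/4)*(-½)) = 7 - (1 - 5/8) = 7 - 1*3/8 = 7 - 3/8 = 53/8)
t(m, f) = -64 (t(m, f) = -4 + 2*(-30) = -4 - 60 = -64)
-(-573)*t(40, r(-2)) = -(-573)*(-64) = -1*36672 = -36672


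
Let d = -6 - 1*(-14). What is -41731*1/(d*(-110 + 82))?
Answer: 41731/224 ≈ 186.30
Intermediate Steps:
d = 8 (d = -6 + 14 = 8)
-41731*1/(d*(-110 + 82)) = -41731*1/(8*(-110 + 82)) = -41731/(8*(-28)) = -41731/(-224) = -41731*(-1/224) = 41731/224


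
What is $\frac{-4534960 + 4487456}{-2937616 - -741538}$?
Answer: $\frac{23752}{1098039} \approx 0.021631$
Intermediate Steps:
$\frac{-4534960 + 4487456}{-2937616 - -741538} = - \frac{47504}{-2937616 + \left(-1155703 + 1897241\right)} = - \frac{47504}{-2937616 + 741538} = - \frac{47504}{-2196078} = \left(-47504\right) \left(- \frac{1}{2196078}\right) = \frac{23752}{1098039}$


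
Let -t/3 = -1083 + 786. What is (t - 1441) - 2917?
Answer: -3467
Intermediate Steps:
t = 891 (t = -3*(-1083 + 786) = -3*(-297) = 891)
(t - 1441) - 2917 = (891 - 1441) - 2917 = -550 - 2917 = -3467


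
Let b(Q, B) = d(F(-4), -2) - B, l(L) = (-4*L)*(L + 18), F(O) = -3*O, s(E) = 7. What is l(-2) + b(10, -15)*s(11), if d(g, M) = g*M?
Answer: 65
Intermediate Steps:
l(L) = -4*L*(18 + L) (l(L) = (-4*L)*(18 + L) = -4*L*(18 + L))
d(g, M) = M*g
b(Q, B) = -24 - B (b(Q, B) = -(-6)*(-4) - B = -2*12 - B = -24 - B)
l(-2) + b(10, -15)*s(11) = -4*(-2)*(18 - 2) + (-24 - 1*(-15))*7 = -4*(-2)*16 + (-24 + 15)*7 = 128 - 9*7 = 128 - 63 = 65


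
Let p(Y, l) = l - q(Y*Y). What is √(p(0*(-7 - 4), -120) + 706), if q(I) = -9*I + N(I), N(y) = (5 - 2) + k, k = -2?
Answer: 3*√65 ≈ 24.187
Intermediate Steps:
N(y) = 1 (N(y) = (5 - 2) - 2 = 3 - 2 = 1)
q(I) = 1 - 9*I (q(I) = -9*I + 1 = 1 - 9*I)
p(Y, l) = -1 + l + 9*Y² (p(Y, l) = l - (1 - 9*Y*Y) = l - (1 - 9*Y²) = l + (-1 + 9*Y²) = -1 + l + 9*Y²)
√(p(0*(-7 - 4), -120) + 706) = √((-1 - 120 + 9*(0*(-7 - 4))²) + 706) = √((-1 - 120 + 9*(0*(-11))²) + 706) = √((-1 - 120 + 9*0²) + 706) = √((-1 - 120 + 9*0) + 706) = √((-1 - 120 + 0) + 706) = √(-121 + 706) = √585 = 3*√65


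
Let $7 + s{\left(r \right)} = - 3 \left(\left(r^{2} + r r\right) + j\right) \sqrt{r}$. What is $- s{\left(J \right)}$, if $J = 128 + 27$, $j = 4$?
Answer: $7 + 144162 \sqrt{155} \approx 1.7948 \cdot 10^{6}$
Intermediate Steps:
$J = 155$
$s{\left(r \right)} = -7 + \sqrt{r} \left(-12 - 6 r^{2}\right)$ ($s{\left(r \right)} = -7 + - 3 \left(\left(r^{2} + r r\right) + 4\right) \sqrt{r} = -7 + - 3 \left(\left(r^{2} + r^{2}\right) + 4\right) \sqrt{r} = -7 + - 3 \left(2 r^{2} + 4\right) \sqrt{r} = -7 + - 3 \left(4 + 2 r^{2}\right) \sqrt{r} = -7 + \left(-12 - 6 r^{2}\right) \sqrt{r} = -7 + \sqrt{r} \left(-12 - 6 r^{2}\right)$)
$- s{\left(J \right)} = - (-7 - 12 \sqrt{155} - 6 \cdot 155^{\frac{5}{2}}) = - (-7 - 12 \sqrt{155} - 6 \cdot 24025 \sqrt{155}) = - (-7 - 12 \sqrt{155} - 144150 \sqrt{155}) = - (-7 - 144162 \sqrt{155}) = 7 + 144162 \sqrt{155}$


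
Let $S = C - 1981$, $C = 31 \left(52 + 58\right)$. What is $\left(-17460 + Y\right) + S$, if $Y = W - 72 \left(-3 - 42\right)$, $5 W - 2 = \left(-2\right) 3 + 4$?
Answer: $-12791$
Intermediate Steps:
$W = 0$ ($W = \frac{2}{5} + \frac{\left(-2\right) 3 + 4}{5} = \frac{2}{5} + \frac{-6 + 4}{5} = \frac{2}{5} + \frac{1}{5} \left(-2\right) = \frac{2}{5} - \frac{2}{5} = 0$)
$C = 3410$ ($C = 31 \cdot 110 = 3410$)
$S = 1429$ ($S = 3410 - 1981 = 1429$)
$Y = 3240$ ($Y = 0 - 72 \left(-3 - 42\right) = 0 - -3240 = 0 + 3240 = 3240$)
$\left(-17460 + Y\right) + S = \left(-17460 + 3240\right) + 1429 = -14220 + 1429 = -12791$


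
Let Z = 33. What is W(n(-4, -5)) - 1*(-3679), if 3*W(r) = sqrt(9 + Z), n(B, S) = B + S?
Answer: 3679 + sqrt(42)/3 ≈ 3681.2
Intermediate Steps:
W(r) = sqrt(42)/3 (W(r) = sqrt(9 + 33)/3 = sqrt(42)/3)
W(n(-4, -5)) - 1*(-3679) = sqrt(42)/3 - 1*(-3679) = sqrt(42)/3 + 3679 = 3679 + sqrt(42)/3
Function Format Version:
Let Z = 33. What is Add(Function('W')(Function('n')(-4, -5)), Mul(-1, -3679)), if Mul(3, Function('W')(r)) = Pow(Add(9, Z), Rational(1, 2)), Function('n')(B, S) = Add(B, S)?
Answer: Add(3679, Mul(Rational(1, 3), Pow(42, Rational(1, 2)))) ≈ 3681.2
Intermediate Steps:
Function('W')(r) = Mul(Rational(1, 3), Pow(42, Rational(1, 2))) (Function('W')(r) = Mul(Rational(1, 3), Pow(Add(9, 33), Rational(1, 2))) = Mul(Rational(1, 3), Pow(42, Rational(1, 2))))
Add(Function('W')(Function('n')(-4, -5)), Mul(-1, -3679)) = Add(Mul(Rational(1, 3), Pow(42, Rational(1, 2))), Mul(-1, -3679)) = Add(Mul(Rational(1, 3), Pow(42, Rational(1, 2))), 3679) = Add(3679, Mul(Rational(1, 3), Pow(42, Rational(1, 2))))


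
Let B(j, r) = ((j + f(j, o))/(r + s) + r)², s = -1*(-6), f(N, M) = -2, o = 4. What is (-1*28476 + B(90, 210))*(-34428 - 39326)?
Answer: -849259387778/729 ≈ -1.1650e+9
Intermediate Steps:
s = 6
B(j, r) = (r + (-2 + j)/(6 + r))² (B(j, r) = ((j - 2)/(r + 6) + r)² = ((-2 + j)/(6 + r) + r)² = (r + (-2 + j)/(6 + r))²)
(-1*28476 + B(90, 210))*(-34428 - 39326) = (-1*28476 + (-2 + 90 + 210² + 6*210)²/(6 + 210)²)*(-34428 - 39326) = (-28476 + (-2 + 90 + 44100 + 1260)²/216²)*(-73754) = (-28476 + (1/46656)*45448²)*(-73754) = (-28476 + (1/46656)*2065520704)*(-73754) = (-28476 + 32273761/729)*(-73754) = (11514757/729)*(-73754) = -849259387778/729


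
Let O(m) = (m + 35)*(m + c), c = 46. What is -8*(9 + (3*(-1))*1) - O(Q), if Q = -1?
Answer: -1578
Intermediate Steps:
O(m) = (35 + m)*(46 + m) (O(m) = (m + 35)*(m + 46) = (35 + m)*(46 + m))
-8*(9 + (3*(-1))*1) - O(Q) = -8*(9 + (3*(-1))*1) - (1610 + (-1)**2 + 81*(-1)) = -8*(9 - 3*1) - (1610 + 1 - 81) = -8*(9 - 3) - 1*1530 = -8*6 - 1530 = -48 - 1530 = -1578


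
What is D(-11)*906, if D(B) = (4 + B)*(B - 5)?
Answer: 101472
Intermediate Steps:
D(B) = (-5 + B)*(4 + B) (D(B) = (4 + B)*(-5 + B) = (-5 + B)*(4 + B))
D(-11)*906 = (-20 + (-11)² - 1*(-11))*906 = (-20 + 121 + 11)*906 = 112*906 = 101472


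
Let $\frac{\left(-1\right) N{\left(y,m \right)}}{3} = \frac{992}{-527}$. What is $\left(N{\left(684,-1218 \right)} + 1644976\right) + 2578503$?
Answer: $\frac{71799239}{17} \approx 4.2235 \cdot 10^{6}$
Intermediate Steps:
$N{\left(y,m \right)} = \frac{96}{17}$ ($N{\left(y,m \right)} = - 3 \frac{992}{-527} = - 3 \cdot 992 \left(- \frac{1}{527}\right) = \left(-3\right) \left(- \frac{32}{17}\right) = \frac{96}{17}$)
$\left(N{\left(684,-1218 \right)} + 1644976\right) + 2578503 = \left(\frac{96}{17} + 1644976\right) + 2578503 = \frac{27964688}{17} + 2578503 = \frac{71799239}{17}$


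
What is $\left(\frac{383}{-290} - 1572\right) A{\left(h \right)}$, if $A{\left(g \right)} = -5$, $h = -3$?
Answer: $\frac{456263}{58} \approx 7866.6$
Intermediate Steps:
$\left(\frac{383}{-290} - 1572\right) A{\left(h \right)} = \left(\frac{383}{-290} - 1572\right) \left(-5\right) = \left(383 \left(- \frac{1}{290}\right) - 1572\right) \left(-5\right) = \left(- \frac{383}{290} - 1572\right) \left(-5\right) = \left(- \frac{456263}{290}\right) \left(-5\right) = \frac{456263}{58}$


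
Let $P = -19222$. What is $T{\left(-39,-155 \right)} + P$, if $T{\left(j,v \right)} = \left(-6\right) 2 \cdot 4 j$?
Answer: $-17350$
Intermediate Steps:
$T{\left(j,v \right)} = - 48 j$ ($T{\left(j,v \right)} = \left(-12\right) 4 j = - 48 j$)
$T{\left(-39,-155 \right)} + P = \left(-48\right) \left(-39\right) - 19222 = 1872 - 19222 = -17350$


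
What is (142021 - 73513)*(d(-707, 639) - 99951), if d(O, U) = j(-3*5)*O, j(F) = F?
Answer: -6120915768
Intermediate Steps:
d(O, U) = -15*O (d(O, U) = (-3*5)*O = -15*O)
(142021 - 73513)*(d(-707, 639) - 99951) = (142021 - 73513)*(-15*(-707) - 99951) = 68508*(10605 - 99951) = 68508*(-89346) = -6120915768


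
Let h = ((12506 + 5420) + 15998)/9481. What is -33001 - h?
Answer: -312916405/9481 ≈ -33005.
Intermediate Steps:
h = 33924/9481 (h = (17926 + 15998)*(1/9481) = 33924*(1/9481) = 33924/9481 ≈ 3.5781)
-33001 - h = -33001 - 1*33924/9481 = -33001 - 33924/9481 = -312916405/9481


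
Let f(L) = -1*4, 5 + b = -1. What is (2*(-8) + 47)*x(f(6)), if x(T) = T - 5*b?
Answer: 806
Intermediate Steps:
b = -6 (b = -5 - 1 = -6)
f(L) = -4
x(T) = 30 + T (x(T) = T - 5*(-6) = T + 30 = 30 + T)
(2*(-8) + 47)*x(f(6)) = (2*(-8) + 47)*(30 - 4) = (-16 + 47)*26 = 31*26 = 806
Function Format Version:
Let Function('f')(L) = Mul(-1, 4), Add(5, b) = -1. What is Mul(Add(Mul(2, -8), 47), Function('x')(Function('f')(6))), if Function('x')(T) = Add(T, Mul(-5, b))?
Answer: 806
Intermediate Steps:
b = -6 (b = Add(-5, -1) = -6)
Function('f')(L) = -4
Function('x')(T) = Add(30, T) (Function('x')(T) = Add(T, Mul(-5, -6)) = Add(T, 30) = Add(30, T))
Mul(Add(Mul(2, -8), 47), Function('x')(Function('f')(6))) = Mul(Add(Mul(2, -8), 47), Add(30, -4)) = Mul(Add(-16, 47), 26) = Mul(31, 26) = 806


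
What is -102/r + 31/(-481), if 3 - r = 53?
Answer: 23756/12025 ≈ 1.9756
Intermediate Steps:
r = -50 (r = 3 - 1*53 = 3 - 53 = -50)
-102/r + 31/(-481) = -102/(-50) + 31/(-481) = -102*(-1/50) + 31*(-1/481) = 51/25 - 31/481 = 23756/12025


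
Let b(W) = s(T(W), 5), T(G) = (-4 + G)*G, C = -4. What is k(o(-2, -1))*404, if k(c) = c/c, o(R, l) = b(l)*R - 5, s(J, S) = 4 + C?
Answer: 404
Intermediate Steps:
T(G) = G*(-4 + G)
s(J, S) = 0 (s(J, S) = 4 - 4 = 0)
b(W) = 0
o(R, l) = -5 (o(R, l) = 0*R - 5 = 0 - 5 = -5)
k(c) = 1
k(o(-2, -1))*404 = 1*404 = 404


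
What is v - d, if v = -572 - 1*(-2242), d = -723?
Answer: 2393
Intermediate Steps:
v = 1670 (v = -572 + 2242 = 1670)
v - d = 1670 - 1*(-723) = 1670 + 723 = 2393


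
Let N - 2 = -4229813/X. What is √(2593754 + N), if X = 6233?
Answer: √100741805771055/6233 ≈ 1610.3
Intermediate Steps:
N = -4217347/6233 (N = 2 - 4229813/6233 = -4217347/6233 ≈ -676.62)
√(2593754 + N) = √(2593754 - 4217347/6233) = √(16162651335/6233) = √100741805771055/6233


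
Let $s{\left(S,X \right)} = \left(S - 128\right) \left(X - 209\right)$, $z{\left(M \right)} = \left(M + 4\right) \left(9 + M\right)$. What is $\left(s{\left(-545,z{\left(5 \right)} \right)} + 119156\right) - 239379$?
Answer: $-64364$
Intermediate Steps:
$z{\left(M \right)} = \left(4 + M\right) \left(9 + M\right)$
$s{\left(S,X \right)} = \left(-209 + X\right) \left(-128 + S\right)$ ($s{\left(S,X \right)} = \left(-128 + S\right) \left(-209 + X\right) = \left(-209 + X\right) \left(-128 + S\right)$)
$\left(s{\left(-545,z{\left(5 \right)} \right)} + 119156\right) - 239379 = \left(\left(26752 - -113905 - 128 \left(36 + 5^{2} + 13 \cdot 5\right) - 545 \left(36 + 5^{2} + 13 \cdot 5\right)\right) + 119156\right) - 239379 = \left(\left(26752 + 113905 - 128 \left(36 + 25 + 65\right) - 545 \left(36 + 25 + 65\right)\right) + 119156\right) - 239379 = \left(\left(26752 + 113905 - 16128 - 68670\right) + 119156\right) - 239379 = \left(55859 + 119156\right) - 239379 = 175015 - 239379 = -64364$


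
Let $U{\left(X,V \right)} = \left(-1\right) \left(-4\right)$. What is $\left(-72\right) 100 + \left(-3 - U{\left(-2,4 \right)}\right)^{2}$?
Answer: $-7151$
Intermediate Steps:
$U{\left(X,V \right)} = 4$
$\left(-72\right) 100 + \left(-3 - U{\left(-2,4 \right)}\right)^{2} = \left(-72\right) 100 + \left(-3 - 4\right)^{2} = -7200 + \left(-3 - 4\right)^{2} = -7200 + \left(-7\right)^{2} = -7200 + 49 = -7151$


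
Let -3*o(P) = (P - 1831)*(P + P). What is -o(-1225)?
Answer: 7487200/3 ≈ 2.4957e+6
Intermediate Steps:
o(P) = -2*P*(-1831 + P)/3 (o(P) = -(P - 1831)*(P + P)/3 = -(-1831 + P)*2*P/3 = -2*P*(-1831 + P)/3)
-o(-1225) = -2*(-1225)*(1831 - 1*(-1225))/3 = -2*(-1225)*(1831 + 1225)/3 = -2*(-1225)*3056/3 = -1*(-7487200/3) = 7487200/3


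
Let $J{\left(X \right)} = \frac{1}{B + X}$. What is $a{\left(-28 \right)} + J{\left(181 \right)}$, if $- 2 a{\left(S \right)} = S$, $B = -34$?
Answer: $\frac{2059}{147} \approx 14.007$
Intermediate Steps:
$J{\left(X \right)} = \frac{1}{-34 + X}$
$a{\left(S \right)} = - \frac{S}{2}$
$a{\left(-28 \right)} + J{\left(181 \right)} = \left(- \frac{1}{2}\right) \left(-28\right) + \frac{1}{-34 + 181} = 14 + \frac{1}{147} = \frac{2059}{147}$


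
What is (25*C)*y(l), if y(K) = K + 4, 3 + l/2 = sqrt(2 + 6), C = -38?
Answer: 1900 - 3800*sqrt(2) ≈ -3474.0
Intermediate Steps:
l = -6 + 4*sqrt(2) (l = -6 + 2*sqrt(2 + 6) = -6 + 2*sqrt(8) = -6 + 2*(2*sqrt(2)) = -6 + 4*sqrt(2) ≈ -0.34315)
y(K) = 4 + K
(25*C)*y(l) = (25*(-38))*(4 + (-6 + 4*sqrt(2))) = -950*(-2 + 4*sqrt(2)) = 1900 - 3800*sqrt(2)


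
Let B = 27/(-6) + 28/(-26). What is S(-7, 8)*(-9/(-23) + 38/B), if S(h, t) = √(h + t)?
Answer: -21419/3335 ≈ -6.4225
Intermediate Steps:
B = -145/26 (B = 27*(-⅙) + 28*(-1/26) = -9/2 - 14/13 = -145/26 ≈ -5.5769)
S(-7, 8)*(-9/(-23) + 38/B) = √(-7 + 8)*(-9/(-23) + 38/(-145/26)) = √1*(-9*(-1/23) + 38*(-26/145)) = 1*(9/23 - 988/145) = 1*(-21419/3335) = -21419/3335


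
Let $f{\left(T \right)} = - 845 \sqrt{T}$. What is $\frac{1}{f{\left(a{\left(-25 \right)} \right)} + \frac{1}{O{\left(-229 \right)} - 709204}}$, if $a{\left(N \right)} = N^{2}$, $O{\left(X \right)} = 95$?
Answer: $- \frac{709109}{14979927626} \approx -4.7337 \cdot 10^{-5}$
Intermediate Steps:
$\frac{1}{f{\left(a{\left(-25 \right)} \right)} + \frac{1}{O{\left(-229 \right)} - 709204}} = \frac{1}{- 845 \sqrt{\left(-25\right)^{2}} + \frac{1}{95 - 709204}} = \frac{1}{- 845 \sqrt{625} + \frac{1}{-709109}} = \frac{1}{\left(-845\right) 25 - \frac{1}{709109}} = \frac{1}{-21125 - \frac{1}{709109}} = \frac{1}{- \frac{14979927626}{709109}} = - \frac{709109}{14979927626}$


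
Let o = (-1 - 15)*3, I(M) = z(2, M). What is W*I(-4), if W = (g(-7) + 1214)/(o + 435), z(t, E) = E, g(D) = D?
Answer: -4828/387 ≈ -12.475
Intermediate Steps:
I(M) = M
o = -48 (o = -16*3 = -48)
W = 1207/387 (W = (-7 + 1214)/(-48 + 435) = 1207/387 ≈ 3.1189)
W*I(-4) = (1207/387)*(-4) = -4828/387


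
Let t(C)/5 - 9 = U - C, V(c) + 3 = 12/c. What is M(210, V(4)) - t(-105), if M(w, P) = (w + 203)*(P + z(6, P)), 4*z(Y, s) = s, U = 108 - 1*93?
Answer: -645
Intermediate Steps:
U = 15 (U = 108 - 93 = 15)
z(Y, s) = s/4
V(c) = -3 + 12/c
M(w, P) = 5*P*(203 + w)/4 (M(w, P) = (w + 203)*(P + P/4) = (203 + w)*(5*P/4) = 5*P*(203 + w)/4)
t(C) = 120 - 5*C (t(C) = 45 + 5*(15 - C) = 45 + (75 - 5*C) = 120 - 5*C)
M(210, V(4)) - t(-105) = 5*(-3 + 12/4)*(203 + 210)/4 - (120 - 5*(-105)) = (5/4)*(-3 + 12*(1/4))*413 - (120 + 525) = (5/4)*(-3 + 3)*413 - 1*645 = (5/4)*0*413 - 645 = 0 - 645 = -645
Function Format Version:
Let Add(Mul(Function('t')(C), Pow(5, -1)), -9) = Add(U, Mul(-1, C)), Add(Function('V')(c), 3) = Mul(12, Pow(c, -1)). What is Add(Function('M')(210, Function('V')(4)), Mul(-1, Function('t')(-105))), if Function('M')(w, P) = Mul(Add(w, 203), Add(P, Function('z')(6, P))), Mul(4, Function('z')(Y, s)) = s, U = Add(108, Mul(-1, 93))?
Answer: -645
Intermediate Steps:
U = 15 (U = Add(108, -93) = 15)
Function('z')(Y, s) = Mul(Rational(1, 4), s)
Function('V')(c) = Add(-3, Mul(12, Pow(c, -1)))
Function('M')(w, P) = Mul(Rational(5, 4), P, Add(203, w)) (Function('M')(w, P) = Mul(Add(w, 203), Add(P, Mul(Rational(1, 4), P))) = Mul(Add(203, w), Mul(Rational(5, 4), P)) = Mul(Rational(5, 4), P, Add(203, w)))
Function('t')(C) = Add(120, Mul(-5, C)) (Function('t')(C) = Add(45, Mul(5, Add(15, Mul(-1, C)))) = Add(45, Add(75, Mul(-5, C))) = Add(120, Mul(-5, C)))
Add(Function('M')(210, Function('V')(4)), Mul(-1, Function('t')(-105))) = Add(Mul(Rational(5, 4), Add(-3, Mul(12, Pow(4, -1))), Add(203, 210)), Mul(-1, Add(120, Mul(-5, -105)))) = Add(Mul(Rational(5, 4), Add(-3, Mul(12, Rational(1, 4))), 413), Mul(-1, Add(120, 525))) = Add(Mul(Rational(5, 4), Add(-3, 3), 413), Mul(-1, 645)) = Add(Mul(Rational(5, 4), 0, 413), -645) = Add(0, -645) = -645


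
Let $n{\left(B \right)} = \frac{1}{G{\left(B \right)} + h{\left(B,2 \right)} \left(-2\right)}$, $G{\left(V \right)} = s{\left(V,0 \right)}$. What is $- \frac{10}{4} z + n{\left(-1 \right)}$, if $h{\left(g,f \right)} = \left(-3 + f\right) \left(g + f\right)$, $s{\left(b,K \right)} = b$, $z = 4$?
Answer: $-9$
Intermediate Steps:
$h{\left(g,f \right)} = \left(-3 + f\right) \left(f + g\right)$
$G{\left(V \right)} = V$
$n{\left(B \right)} = \frac{1}{4 + 3 B}$ ($n{\left(B \right)} = \frac{1}{B + \left(2^{2} - 6 - 3 B + 2 B\right) \left(-2\right)} = \frac{1}{B + \left(4 - 6 - 3 B + 2 B\right) \left(-2\right)} = \frac{1}{B + \left(-2 - B\right) \left(-2\right)} = \frac{1}{B + \left(4 + 2 B\right)} = \frac{1}{4 + 3 B}$)
$- \frac{10}{4} z + n{\left(-1 \right)} = - \frac{10}{4} \cdot 4 + \frac{1}{4 + 3 \left(-1\right)} = \left(-10\right) \frac{1}{4} \cdot 4 + \frac{1}{4 - 3} = \left(- \frac{5}{2}\right) 4 + 1^{-1} = -10 + 1 = -9$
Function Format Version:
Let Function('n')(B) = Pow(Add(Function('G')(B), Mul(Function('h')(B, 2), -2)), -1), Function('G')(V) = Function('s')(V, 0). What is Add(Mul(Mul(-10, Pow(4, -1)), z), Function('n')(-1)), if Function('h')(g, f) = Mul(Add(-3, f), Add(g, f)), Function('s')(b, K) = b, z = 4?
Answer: -9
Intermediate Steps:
Function('h')(g, f) = Mul(Add(-3, f), Add(f, g))
Function('G')(V) = V
Function('n')(B) = Pow(Add(4, Mul(3, B)), -1) (Function('n')(B) = Pow(Add(B, Mul(Add(Pow(2, 2), Mul(-3, 2), Mul(-3, B), Mul(2, B)), -2)), -1) = Pow(Add(B, Mul(Add(4, -6, Mul(-3, B), Mul(2, B)), -2)), -1) = Pow(Add(B, Mul(Add(-2, Mul(-1, B)), -2)), -1) = Pow(Add(B, Add(4, Mul(2, B))), -1) = Pow(Add(4, Mul(3, B)), -1))
Add(Mul(Mul(-10, Pow(4, -1)), z), Function('n')(-1)) = Add(Mul(Mul(-10, Pow(4, -1)), 4), Pow(Add(4, Mul(3, -1)), -1)) = Add(Mul(Mul(-10, Rational(1, 4)), 4), Pow(Add(4, -3), -1)) = Add(Mul(Rational(-5, 2), 4), Pow(1, -1)) = Add(-10, 1) = -9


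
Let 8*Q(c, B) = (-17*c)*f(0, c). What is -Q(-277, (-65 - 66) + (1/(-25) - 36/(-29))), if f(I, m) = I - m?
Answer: -1304393/8 ≈ -1.6305e+5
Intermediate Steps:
Q(c, B) = 17*c**2/8 (Q(c, B) = ((-17*c)*(0 - c))/8 = ((-17*c)*(-c))/8 = (17*c**2)/8 = 17*c**2/8)
-Q(-277, (-65 - 66) + (1/(-25) - 36/(-29))) = -17*(-277)**2/8 = -17*76729/8 = -1*1304393/8 = -1304393/8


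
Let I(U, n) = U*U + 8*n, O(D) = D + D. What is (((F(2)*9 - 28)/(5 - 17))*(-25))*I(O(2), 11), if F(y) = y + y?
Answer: 5200/3 ≈ 1733.3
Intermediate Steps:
O(D) = 2*D
F(y) = 2*y
I(U, n) = U² + 8*n
(((F(2)*9 - 28)/(5 - 17))*(-25))*I(O(2), 11) = ((((2*2)*9 - 28)/(5 - 17))*(-25))*((2*2)² + 8*11) = (((4*9 - 28)/(-12))*(-25))*(4² + 88) = (((36 - 28)*(-1/12))*(-25))*(16 + 88) = ((8*(-1/12))*(-25))*104 = -⅔*(-25)*104 = (50/3)*104 = 5200/3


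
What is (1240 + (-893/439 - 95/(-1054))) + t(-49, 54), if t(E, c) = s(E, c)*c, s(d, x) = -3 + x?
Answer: 1847148247/462706 ≈ 3992.1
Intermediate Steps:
t(E, c) = c*(-3 + c) (t(E, c) = (-3 + c)*c = c*(-3 + c))
(1240 + (-893/439 - 95/(-1054))) + t(-49, 54) = (1240 + (-893/439 - 95/(-1054))) + 54*(-3 + 54) = (1240 + (-893*1/439 - 95*(-1/1054))) + 54*51 = (1240 + (-893/439 + 95/1054)) + 2754 = (1240 - 899517/462706) + 2754 = 572855923/462706 + 2754 = 1847148247/462706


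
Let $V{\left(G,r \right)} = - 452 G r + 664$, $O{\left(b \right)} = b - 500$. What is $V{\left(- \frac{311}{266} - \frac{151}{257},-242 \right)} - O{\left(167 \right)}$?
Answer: $- \frac{6534047899}{34181} \approx -1.9116 \cdot 10^{5}$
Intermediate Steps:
$O{\left(b \right)} = -500 + b$
$V{\left(G,r \right)} = 664 - 452 G r$ ($V{\left(G,r \right)} = - 452 G r + 664 = 664 - 452 G r$)
$V{\left(- \frac{311}{266} - \frac{151}{257},-242 \right)} - O{\left(167 \right)} = \left(664 - 452 \left(- \frac{311}{266} - \frac{151}{257}\right) \left(-242\right)\right) - \left(-500 + 167\right) = \left(664 - 452 \left(\left(-311\right) \frac{1}{266} - \frac{151}{257}\right) \left(-242\right)\right) - -333 = \left(664 - 452 \left(- \frac{311}{266} - \frac{151}{257}\right) \left(-242\right)\right) + 333 = \left(664 - \left(- \frac{27141018}{34181}\right) \left(-242\right)\right) + 333 = \left(664 - \frac{6568126356}{34181}\right) + 333 = - \frac{6545430172}{34181} + 333 = - \frac{6534047899}{34181}$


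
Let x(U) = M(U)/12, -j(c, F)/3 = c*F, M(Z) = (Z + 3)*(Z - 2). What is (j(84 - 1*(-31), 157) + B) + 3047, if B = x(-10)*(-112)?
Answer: -51902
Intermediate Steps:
M(Z) = (-2 + Z)*(3 + Z) (M(Z) = (3 + Z)*(-2 + Z) = (-2 + Z)*(3 + Z))
j(c, F) = -3*F*c (j(c, F) = -3*c*F = -3*F*c)
x(U) = -1/2 + U/12 + U**2/12 (x(U) = (-6 + U + U**2)/12 = (-6 + U + U**2)*(1/12) = -1/2 + U/12 + U**2/12)
B = -784 (B = (-1/2 + (1/12)*(-10) + (1/12)*(-10)**2)*(-112) = (-1/2 - 5/6 + (1/12)*100)*(-112) = (-1/2 - 5/6 + 25/3)*(-112) = 7*(-112) = -784)
(j(84 - 1*(-31), 157) + B) + 3047 = (-3*157*(84 - 1*(-31)) - 784) + 3047 = (-3*157*(84 + 31) - 784) + 3047 = (-3*157*115 - 784) + 3047 = (-54165 - 784) + 3047 = -54949 + 3047 = -51902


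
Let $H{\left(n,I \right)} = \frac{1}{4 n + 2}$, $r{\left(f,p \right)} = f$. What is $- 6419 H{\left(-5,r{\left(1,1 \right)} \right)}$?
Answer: $\frac{6419}{18} \approx 356.61$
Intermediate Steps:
$H{\left(n,I \right)} = \frac{1}{2 + 4 n}$
$- 6419 H{\left(-5,r{\left(1,1 \right)} \right)} = - 6419 \frac{1}{2 \left(1 + 2 \left(-5\right)\right)} = - 6419 \frac{1}{2 \left(1 - 10\right)} = - 6419 \frac{1}{2 \left(-9\right)} = - 6419 \cdot \frac{1}{2} \left(- \frac{1}{9}\right) = \left(-6419\right) \left(- \frac{1}{18}\right) = \frac{6419}{18}$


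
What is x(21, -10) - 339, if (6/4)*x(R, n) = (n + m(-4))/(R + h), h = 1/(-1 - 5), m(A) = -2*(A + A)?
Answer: -42351/125 ≈ -338.81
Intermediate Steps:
m(A) = -4*A
h = -⅙ (h = 1/(-6) = -⅙ ≈ -0.16667)
x(R, n) = 2*(16 + n)/(3*(-⅙ + R)) (x(R, n) = 2*((n - 4*(-4))/(R - ⅙))/3 = 2*((n + 16)/(-⅙ + R))/3 = 2*((16 + n)/(-⅙ + R))/3 = 2*(16 + n)/(3*(-⅙ + R)))
x(21, -10) - 339 = 4*(16 - 10)/(-1 + 6*21) - 339 = 4*6/(-1 + 126) - 339 = 4*6/125 - 339 = 4*(1/125)*6 - 339 = 24/125 - 339 = -42351/125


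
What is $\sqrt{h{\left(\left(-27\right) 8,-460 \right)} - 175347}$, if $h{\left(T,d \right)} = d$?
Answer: $19 i \sqrt{487} \approx 419.29 i$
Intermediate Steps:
$\sqrt{h{\left(\left(-27\right) 8,-460 \right)} - 175347} = \sqrt{-460 - 175347} = \sqrt{-175807} = 19 i \sqrt{487}$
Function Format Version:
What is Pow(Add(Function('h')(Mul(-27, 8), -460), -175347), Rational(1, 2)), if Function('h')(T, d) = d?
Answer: Mul(19, I, Pow(487, Rational(1, 2))) ≈ Mul(419.29, I)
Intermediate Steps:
Pow(Add(Function('h')(Mul(-27, 8), -460), -175347), Rational(1, 2)) = Pow(Add(-460, -175347), Rational(1, 2)) = Pow(-175807, Rational(1, 2)) = Mul(19, I, Pow(487, Rational(1, 2)))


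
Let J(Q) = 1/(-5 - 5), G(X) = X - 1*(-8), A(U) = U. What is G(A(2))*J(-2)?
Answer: -1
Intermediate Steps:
G(X) = 8 + X (G(X) = X + 8 = 8 + X)
J(Q) = -1/10 (J(Q) = 1/(-10) = -1/10)
G(A(2))*J(-2) = (8 + 2)*(-1/10) = 10*(-1/10) = -1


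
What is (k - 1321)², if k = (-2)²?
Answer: 1734489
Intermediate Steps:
k = 4
(k - 1321)² = (4 - 1321)² = (-1317)² = 1734489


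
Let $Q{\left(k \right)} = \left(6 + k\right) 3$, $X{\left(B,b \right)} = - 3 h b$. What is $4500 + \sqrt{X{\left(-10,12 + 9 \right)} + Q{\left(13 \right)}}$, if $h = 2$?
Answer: $4500 + i \sqrt{69} \approx 4500.0 + 8.3066 i$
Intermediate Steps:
$X{\left(B,b \right)} = - 6 b$ ($X{\left(B,b \right)} = \left(-3\right) 2 b = - 6 b$)
$Q{\left(k \right)} = 18 + 3 k$
$4500 + \sqrt{X{\left(-10,12 + 9 \right)} + Q{\left(13 \right)}} = 4500 + \sqrt{- 6 \left(12 + 9\right) + \left(18 + 3 \cdot 13\right)} = 4500 + \sqrt{\left(-6\right) 21 + \left(18 + 39\right)} = 4500 + \sqrt{-126 + 57} = 4500 + \sqrt{-69} = 4500 + i \sqrt{69}$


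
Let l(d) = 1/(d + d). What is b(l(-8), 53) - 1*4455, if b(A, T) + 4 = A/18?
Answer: -1284193/288 ≈ -4459.0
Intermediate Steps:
l(d) = 1/(2*d)
b(A, T) = -4 + A/18
b(l(-8), 53) - 1*4455 = (-4 + ((½)/(-8))/18) - 1*4455 = (-4 + ((½)*(-⅛))/18) - 4455 = (-4 + (1/18)*(-1/16)) - 4455 = (-4 - 1/288) - 4455 = -1153/288 - 4455 = -1284193/288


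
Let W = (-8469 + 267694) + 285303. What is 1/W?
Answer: 1/544528 ≈ 1.8365e-6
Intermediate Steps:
W = 544528 (W = 259225 + 285303 = 544528)
1/W = 1/544528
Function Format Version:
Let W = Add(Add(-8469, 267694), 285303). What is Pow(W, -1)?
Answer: Rational(1, 544528) ≈ 1.8365e-6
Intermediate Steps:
W = 544528 (W = Add(259225, 285303) = 544528)
Pow(W, -1) = Pow(544528, -1) = Rational(1, 544528)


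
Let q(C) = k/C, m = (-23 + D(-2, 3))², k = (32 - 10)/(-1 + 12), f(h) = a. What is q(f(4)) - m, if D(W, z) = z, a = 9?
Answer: -3598/9 ≈ -399.78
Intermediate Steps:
f(h) = 9
k = 2 (k = 22/11 = 22*(1/11) = 2)
m = 400 (m = (-23 + 3)² = (-20)² = 400)
q(C) = 2/C
q(f(4)) - m = 2/9 - 1*400 = 2*(⅑) - 400 = 2/9 - 400 = -3598/9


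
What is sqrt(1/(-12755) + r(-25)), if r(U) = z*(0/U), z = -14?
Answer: I*sqrt(12755)/12755 ≈ 0.0088544*I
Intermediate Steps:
r(U) = 0 (r(U) = -14*0/U = -14*0 = 0)
sqrt(1/(-12755) + r(-25)) = sqrt(1/(-12755) + 0) = sqrt(-1/12755 + 0) = sqrt(-1/12755) = I*sqrt(12755)/12755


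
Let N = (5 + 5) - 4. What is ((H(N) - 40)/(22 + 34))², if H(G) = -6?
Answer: 529/784 ≈ 0.67474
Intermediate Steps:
N = 6 (N = 10 - 4 = 6)
((H(N) - 40)/(22 + 34))² = ((-6 - 40)/(22 + 34))² = (-46/56)² = (-46*1/56)² = (-23/28)² = 529/784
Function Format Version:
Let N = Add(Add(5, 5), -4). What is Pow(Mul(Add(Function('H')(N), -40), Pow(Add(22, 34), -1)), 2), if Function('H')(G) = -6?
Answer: Rational(529, 784) ≈ 0.67474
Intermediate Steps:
N = 6 (N = Add(10, -4) = 6)
Pow(Mul(Add(Function('H')(N), -40), Pow(Add(22, 34), -1)), 2) = Pow(Mul(Add(-6, -40), Pow(Add(22, 34), -1)), 2) = Pow(Mul(-46, Pow(56, -1)), 2) = Pow(Mul(-46, Rational(1, 56)), 2) = Pow(Rational(-23, 28), 2) = Rational(529, 784)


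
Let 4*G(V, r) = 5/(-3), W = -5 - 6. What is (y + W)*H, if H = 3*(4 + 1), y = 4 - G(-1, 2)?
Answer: -395/4 ≈ -98.750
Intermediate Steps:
W = -11
G(V, r) = -5/12 (G(V, r) = (5/(-3))/4 = (5*(-⅓))/4 = (¼)*(-5/3) = -5/12)
y = 53/12 (y = 4 - 1*(-5/12) = 4 + 5/12 = 53/12 ≈ 4.4167)
H = 15 (H = 3*5 = 15)
(y + W)*H = (53/12 - 11)*15 = -79/12*15 = -395/4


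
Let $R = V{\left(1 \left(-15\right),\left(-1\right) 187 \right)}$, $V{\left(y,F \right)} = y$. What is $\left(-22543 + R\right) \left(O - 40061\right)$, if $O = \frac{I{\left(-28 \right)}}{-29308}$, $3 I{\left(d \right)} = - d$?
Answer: $\frac{19864142769184}{21981} \approx 9.037 \cdot 10^{8}$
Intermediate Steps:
$I{\left(d \right)} = - \frac{d}{3}$ ($I{\left(d \right)} = \frac{\left(-1\right) d}{3} = - \frac{d}{3}$)
$R = -15$ ($R = 1 \left(-15\right) = -15$)
$O = - \frac{7}{21981}$ ($O = \frac{\left(- \frac{1}{3}\right) \left(-28\right)}{-29308} = \frac{28}{3} \left(- \frac{1}{29308}\right) = - \frac{7}{21981} \approx -0.00031846$)
$\left(-22543 + R\right) \left(O - 40061\right) = \left(-22543 - 15\right) \left(- \frac{7}{21981} - 40061\right) = \left(-22558\right) \left(- \frac{880580848}{21981}\right) = \frac{19864142769184}{21981}$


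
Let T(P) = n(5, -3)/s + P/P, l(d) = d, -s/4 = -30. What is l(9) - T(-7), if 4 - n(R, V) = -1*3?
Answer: 953/120 ≈ 7.9417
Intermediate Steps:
n(R, V) = 7 (n(R, V) = 4 - (-1)*3 = 4 - 1*(-3) = 4 + 3 = 7)
s = 120 (s = -4*(-30) = 120)
T(P) = 127/120 (T(P) = 7/120 + P/P = 7*(1/120) + 1 = 7/120 + 1 = 127/120)
l(9) - T(-7) = 9 - 1*127/120 = 9 - 127/120 = 953/120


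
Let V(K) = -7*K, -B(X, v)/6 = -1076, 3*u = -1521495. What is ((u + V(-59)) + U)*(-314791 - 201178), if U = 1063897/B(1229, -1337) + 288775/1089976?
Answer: 28739425648410521290/109951329 ≈ 2.6138e+11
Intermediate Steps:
u = -507165 (u = (⅓)*(-1521495) = -507165)
B(X, v) = 6456 (B(X, v) = -6*(-1076) = 6456)
U = 18148226998/109951329 (U = 1063897/6456 + 288775/1089976 = 18148226998/109951329 ≈ 165.06)
((u + V(-59)) + U)*(-314791 - 201178) = ((-507165 - 7*(-59)) + 18148226998/109951329)*(-314791 - 201178) = ((-507165 + 413) + 18148226998/109951329)*(-515969) = (-506752 + 18148226998/109951329)*(-515969) = -55699907646410/109951329*(-515969) = 28739425648410521290/109951329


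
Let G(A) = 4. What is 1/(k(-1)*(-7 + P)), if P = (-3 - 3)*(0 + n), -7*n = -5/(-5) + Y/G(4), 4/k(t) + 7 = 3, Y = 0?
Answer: 7/43 ≈ 0.16279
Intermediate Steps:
k(t) = -1 (k(t) = 4/(-7 + 3) = 4/(-4) = 4*(-¼) = -1)
n = -⅐ (n = -(-5/(-5) + 0/4)/7 = -(-5*(-⅕) + 0*(¼))/7 = -(1 + 0)/7 = -⅐*1 = -⅐ ≈ -0.14286)
P = 6/7 (P = (-3 - 3)*(0 - ⅐) = -6*(-⅐) = 6/7 ≈ 0.85714)
1/(k(-1)*(-7 + P)) = 1/(-(-7 + 6/7)) = 1/(-1*(-43/7)) = 1/(43/7) = 7/43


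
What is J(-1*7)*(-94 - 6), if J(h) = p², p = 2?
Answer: -400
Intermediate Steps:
J(h) = 4 (J(h) = 2² = 4)
J(-1*7)*(-94 - 6) = 4*(-94 - 6) = 4*(-100) = -400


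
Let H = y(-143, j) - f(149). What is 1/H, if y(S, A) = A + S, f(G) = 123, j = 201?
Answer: -1/65 ≈ -0.015385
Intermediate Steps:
H = -65 (H = (201 - 143) - 1*123 = 58 - 123 = -65)
1/H = 1/(-65) = -1/65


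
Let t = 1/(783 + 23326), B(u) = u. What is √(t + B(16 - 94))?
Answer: I*√45336998609/24109 ≈ 8.8318*I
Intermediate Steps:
t = 1/24109 ≈ 4.1478e-5
√(t + B(16 - 94)) = √(1/24109 + (16 - 94)) = √(1/24109 - 78) = √(-1880501/24109) = I*√45336998609/24109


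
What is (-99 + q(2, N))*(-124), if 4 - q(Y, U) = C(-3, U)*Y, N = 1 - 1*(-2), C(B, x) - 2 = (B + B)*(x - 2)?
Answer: 10788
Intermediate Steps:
C(B, x) = 2 + 2*B*(-2 + x) (C(B, x) = 2 + (B + B)*(x - 2) = 2 + (2*B)*(-2 + x) = 2 + 2*B*(-2 + x))
N = 3 (N = 1 + 2 = 3)
q(Y, U) = 4 - Y*(14 - 6*U) (q(Y, U) = 4 - (2 - 4*(-3) + 2*(-3)*U)*Y = 4 - (2 + 12 - 6*U)*Y = 4 - (14 - 6*U)*Y = 4 - Y*(14 - 6*U))
(-99 + q(2, N))*(-124) = (-99 + (4 + 2*2*(-7 + 3*3)))*(-124) = (-99 + (4 + 2*2*(-7 + 9)))*(-124) = (-99 + (4 + 2*2*2))*(-124) = (-99 + (4 + 8))*(-124) = (-99 + 12)*(-124) = -87*(-124) = 10788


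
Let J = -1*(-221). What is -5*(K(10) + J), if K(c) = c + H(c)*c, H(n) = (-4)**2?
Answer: -1955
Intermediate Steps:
J = 221
H(n) = 16
K(c) = 17*c (K(c) = c + 16*c = 17*c)
-5*(K(10) + J) = -5*(17*10 + 221) = -5*(170 + 221) = -5*391 = -1955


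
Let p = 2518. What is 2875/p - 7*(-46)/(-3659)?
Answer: 9708829/9213362 ≈ 1.0538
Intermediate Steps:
2875/p - 7*(-46)/(-3659) = 2875/2518 - 7*(-46)/(-3659) = 2875*(1/2518) + 322*(-1/3659) = 2875/2518 - 322/3659 = 9708829/9213362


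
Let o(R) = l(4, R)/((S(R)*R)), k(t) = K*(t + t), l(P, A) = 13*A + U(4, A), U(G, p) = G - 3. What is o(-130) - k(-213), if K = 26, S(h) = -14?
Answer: 20156631/1820 ≈ 11075.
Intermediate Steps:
U(G, p) = -3 + G
l(P, A) = 1 + 13*A (l(P, A) = 13*A + (-3 + 4) = 13*A + 1 = 1 + 13*A)
k(t) = 52*t (k(t) = 26*(t + t) = 26*(2*t) = 52*t)
o(R) = -(1 + 13*R)/(14*R) (o(R) = (1 + 13*R)/((-14*R)) = (1 + 13*R)*(-1/(14*R)) = -(1 + 13*R)/(14*R))
o(-130) - k(-213) = (1/14)*(-1 - 13*(-130))/(-130) - 52*(-213) = (1/14)*(-1/130)*(-1 + 1690) - 1*(-11076) = (1/14)*(-1/130)*1689 + 11076 = -1689/1820 + 11076 = 20156631/1820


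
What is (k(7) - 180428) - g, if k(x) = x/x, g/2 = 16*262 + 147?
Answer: -189105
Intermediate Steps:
g = 8678 (g = 2*(16*262 + 147) = 2*(4192 + 147) = 2*4339 = 8678)
k(x) = 1
(k(7) - 180428) - g = (1 - 180428) - 1*8678 = -180427 - 8678 = -189105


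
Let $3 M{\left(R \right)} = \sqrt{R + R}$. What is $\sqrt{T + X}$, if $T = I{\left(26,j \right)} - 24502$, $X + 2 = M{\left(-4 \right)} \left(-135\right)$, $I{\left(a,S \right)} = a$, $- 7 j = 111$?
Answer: $\sqrt{-24478 - 90 i \sqrt{2}} \approx 0.4068 - 156.46 i$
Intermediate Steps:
$j = - \frac{111}{7}$ ($j = \left(- \frac{1}{7}\right) 111 = - \frac{111}{7} \approx -15.857$)
$M{\left(R \right)} = \frac{\sqrt{2} \sqrt{R}}{3}$ ($M{\left(R \right)} = \frac{\sqrt{R + R}}{3} = \frac{\sqrt{2 R}}{3} = \frac{\sqrt{2} \sqrt{R}}{3}$)
$X = -2 - 90 i \sqrt{2}$ ($X = -2 + \frac{\sqrt{2} \sqrt{-4}}{3} \left(-135\right) = -2 + \frac{\sqrt{2} \cdot 2 i}{3} \left(-135\right) = -2 + \frac{2 i \sqrt{2}}{3} \left(-135\right) = -2 - 90 i \sqrt{2} \approx -2.0 - 127.28 i$)
$T = -24476$ ($T = 26 - 24502 = -24476$)
$\sqrt{T + X} = \sqrt{-24476 - \left(2 + 90 i \sqrt{2}\right)} = \sqrt{-24478 - 90 i \sqrt{2}}$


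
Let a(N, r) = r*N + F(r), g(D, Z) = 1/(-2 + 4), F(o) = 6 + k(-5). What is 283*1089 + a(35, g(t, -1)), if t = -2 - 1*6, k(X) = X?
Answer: 616411/2 ≈ 3.0821e+5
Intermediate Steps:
t = -8 (t = -2 - 6 = -8)
F(o) = 1 (F(o) = 6 - 5 = 1)
g(D, Z) = 1/2
a(N, r) = 1 + N*r (a(N, r) = r*N + 1 = N*r + 1 = 1 + N*r)
283*1089 + a(35, g(t, -1)) = 283*1089 + (1 + 35*(1/2)) = 308187 + (1 + 35/2) = 308187 + 37/2 = 616411/2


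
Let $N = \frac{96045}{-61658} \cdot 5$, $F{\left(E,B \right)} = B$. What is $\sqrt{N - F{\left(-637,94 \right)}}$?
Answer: $\frac{i \sqrt{386970355666}}{61658} \approx 10.089 i$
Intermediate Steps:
$N = - \frac{480225}{61658}$ ($N = 96045 \left(- \frac{1}{61658}\right) 5 = \left(- \frac{96045}{61658}\right) 5 = - \frac{480225}{61658} \approx -7.7885$)
$\sqrt{N - F{\left(-637,94 \right)}} = \sqrt{- \frac{480225}{61658} - 94} = \sqrt{- \frac{6276077}{61658}} = \frac{i \sqrt{386970355666}}{61658}$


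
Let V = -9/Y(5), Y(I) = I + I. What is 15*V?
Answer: -27/2 ≈ -13.500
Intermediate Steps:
Y(I) = 2*I
V = -9/10 (V = -9/(2*5) = -9/10 ≈ -0.90000)
15*V = 15*(-9/10) = -27/2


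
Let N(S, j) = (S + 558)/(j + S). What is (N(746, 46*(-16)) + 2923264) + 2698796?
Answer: 28110952/5 ≈ 5.6222e+6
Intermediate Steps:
N(S, j) = (558 + S)/(S + j)
(N(746, 46*(-16)) + 2923264) + 2698796 = ((558 + 746)/(746 + 46*(-16)) + 2923264) + 2698796 = (1304/(746 - 736) + 2923264) + 2698796 = (1304/10 + 2923264) + 2698796 = ((⅒)*1304 + 2923264) + 2698796 = (652/5 + 2923264) + 2698796 = 14616972/5 + 2698796 = 28110952/5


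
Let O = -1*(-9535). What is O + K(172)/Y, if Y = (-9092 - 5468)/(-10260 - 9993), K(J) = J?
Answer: 35578279/3640 ≈ 9774.3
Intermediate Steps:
Y = 14560/20253 (Y = -14560/(-20253) = -14560*(-1/20253) = 14560/20253 ≈ 0.71891)
O = 9535
O + K(172)/Y = 9535 + 172/(14560/20253) = 9535 + 172*(20253/14560) = 9535 + 870879/3640 = 35578279/3640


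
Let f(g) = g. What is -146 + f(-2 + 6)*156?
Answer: 478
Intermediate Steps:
-146 + f(-2 + 6)*156 = -146 + (-2 + 6)*156 = -146 + 4*156 = -146 + 624 = 478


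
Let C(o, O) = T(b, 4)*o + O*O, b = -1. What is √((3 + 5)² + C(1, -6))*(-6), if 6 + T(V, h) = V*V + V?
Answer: -6*√94 ≈ -58.172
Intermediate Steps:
T(V, h) = -6 + V + V² (T(V, h) = -6 + (V*V + V) = -6 + (V² + V) = -6 + (V + V²) = -6 + V + V²)
C(o, O) = O² - 6*o (C(o, O) = (-6 - 1 + (-1)²)*o + O*O = (-6 - 1 + 1)*o + O² = -6*o + O² = O² - 6*o)
√((3 + 5)² + C(1, -6))*(-6) = √((3 + 5)² + ((-6)² - 6*1))*(-6) = √(8² + (36 - 6))*(-6) = √(64 + 30)*(-6) = √94*(-6) = -6*√94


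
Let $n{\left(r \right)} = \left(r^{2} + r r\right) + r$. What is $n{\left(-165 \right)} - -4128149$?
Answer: $4182434$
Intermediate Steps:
$n{\left(r \right)} = r + 2 r^{2}$ ($n{\left(r \right)} = \left(r^{2} + r^{2}\right) + r = 2 r^{2} + r = r + 2 r^{2}$)
$n{\left(-165 \right)} - -4128149 = - 165 \left(1 + 2 \left(-165\right)\right) - -4128149 = - 165 \left(1 - 330\right) + 4128149 = \left(-165\right) \left(-329\right) + 4128149 = 54285 + 4128149 = 4182434$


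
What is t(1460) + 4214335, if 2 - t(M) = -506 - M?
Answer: 4216303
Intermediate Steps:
t(M) = 508 + M (t(M) = 2 - (-506 - M) = 2 + (506 + M) = 508 + M)
t(1460) + 4214335 = (508 + 1460) + 4214335 = 1968 + 4214335 = 4216303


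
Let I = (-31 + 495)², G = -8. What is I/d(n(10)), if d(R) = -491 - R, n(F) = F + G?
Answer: -7424/17 ≈ -436.71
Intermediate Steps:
n(F) = -8 + F (n(F) = F - 8 = -8 + F)
I = 215296 (I = 464² = 215296)
I/d(n(10)) = 215296/(-491 - (-8 + 10)) = 215296/(-491 - 1*2) = 215296/(-491 - 2) = 215296/(-493) = 215296*(-1/493) = -7424/17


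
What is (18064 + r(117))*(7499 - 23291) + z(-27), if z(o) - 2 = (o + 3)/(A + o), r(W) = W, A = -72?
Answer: -9474773542/33 ≈ -2.8711e+8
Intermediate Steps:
z(o) = 2 + (3 + o)/(-72 + o) (z(o) = 2 + (o + 3)/(-72 + o) = 2 + (3 + o)/(-72 + o))
(18064 + r(117))*(7499 - 23291) + z(-27) = (18064 + 117)*(7499 - 23291) + 3*(-47 - 27)/(-72 - 27) = 18181*(-15792) + 3*(-74)/(-99) = -287114352 + 3*(-1/99)*(-74) = -287114352 + 74/33 = -9474773542/33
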